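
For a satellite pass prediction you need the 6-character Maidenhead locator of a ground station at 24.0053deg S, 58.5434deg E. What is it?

Add 180° to longitude and 90° to latitude: 238.5434, 65.9947.
Field (20°×10°, letters A–R): 238.5434/20 → 11 → L, 65.9947/10 → 6 → G; chars LG.
Square (2°×1°, digits 0–9): 18.5434/2 → 9, 5.9947/1 → 5; chars 95.
Subsquare (5′×2.5′, letters a–x): 0.5434/0.0833333 → 6 → g, 0.9947/0.0416667 → 23 → x; chars gx.

LG95gx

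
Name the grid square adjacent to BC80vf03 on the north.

BC80vf04

Latitude extended square 3; +1 → 4.
The longitude characters are unchanged.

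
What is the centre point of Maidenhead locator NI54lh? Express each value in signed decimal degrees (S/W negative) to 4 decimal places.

Field N=13, I=8: +13·20° lon, +8·10° lat → SW at lon 80°, lat -10°.
Square 5, 4: +5·2° lon, +4·1° lat → SW at lon 90°, lat -6°.
Subsquare l=11, h=7: +11·0.0833333° lon, +7·0.0416667° lat → SW at lon 90.9167°, lat -5.70833°.
Cell spans 0.0833333° lon × 0.0416667° lat. Centre is SW corner plus half of each.
latitude -5.6875, longitude 90.9583.

-5.6875, 90.9583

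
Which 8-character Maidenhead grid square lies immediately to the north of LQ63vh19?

Latitude extended square 9; +1 → 10, wraps to 0, carry into subsquare.
Latitude subsquare h = 7; +1 → 8 = i.
The longitude characters are unchanged.

LQ63vi10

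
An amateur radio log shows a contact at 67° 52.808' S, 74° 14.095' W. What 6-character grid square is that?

FC22vc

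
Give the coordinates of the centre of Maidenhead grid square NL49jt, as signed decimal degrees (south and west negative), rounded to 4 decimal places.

29.8125, 88.7917

Field N=13, L=11: +13·20° lon, +11·10° lat → SW at lon 80°, lat 20°.
Square 4, 9: +4·2° lon, +9·1° lat → SW at lon 88°, lat 29°.
Subsquare j=9, t=19: +9·0.0833333° lon, +19·0.0416667° lat → SW at lon 88.75°, lat 29.7917°.
Cell spans 0.0833333° lon × 0.0416667° lat. Centre is SW corner plus half of each.
latitude 29.8125, longitude 88.7917.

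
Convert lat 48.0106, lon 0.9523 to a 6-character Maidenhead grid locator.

JN08la

Add 180° to longitude and 90° to latitude: 180.9523, 138.0106.
Field: lon ⌊180.9523/20⌋ = 9 → J; lat ⌊138.0106/10⌋ = 13 → N.
Square: lon ⌊0.9523/2⌋ = 0; lat ⌊8.0106/1⌋ = 8.
Subsquare: lon ⌊0.9523/0.0833333⌋ = 11 → l; lat ⌊0.0106/0.0416667⌋ = 0 → a.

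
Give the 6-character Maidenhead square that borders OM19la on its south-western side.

OM18kx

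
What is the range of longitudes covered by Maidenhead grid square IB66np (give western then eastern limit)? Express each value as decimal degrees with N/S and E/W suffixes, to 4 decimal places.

Field I=8, B=1: +8·20° lon, +1·10° lat → SW at lon -20°, lat -80°.
Square 6, 6: +6·2° lon, +6·1° lat → SW at lon -8°, lat -74°.
Subsquare n=13, p=15: +13·0.0833333° lon, +15·0.0416667° lat → SW at lon -6.91667°, lat -73.375°.
Cell spans 0.0833333° lon × 0.0416667° lat.
west 6.9167° W, east 6.8333° W.

6.9167° W, 6.8333° W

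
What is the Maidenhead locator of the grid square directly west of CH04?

BH94

Longitude square 0; −1 → -1, wraps to 9, carry into field.
Longitude field C = 2; −1 → 1 = B.
The latitude characters are unchanged.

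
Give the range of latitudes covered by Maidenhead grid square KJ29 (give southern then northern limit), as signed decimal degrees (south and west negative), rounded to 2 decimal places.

Field K=10, J=9: +10·20° lon, +9·10° lat → SW at lon 20°, lat 0°.
Square 2, 9: +2·2° lon, +9·1° lat → SW at lon 24°, lat 9°.
Cell spans 2° lon × 1° lat.
south 9.00, north 10.00.

9.00, 10.00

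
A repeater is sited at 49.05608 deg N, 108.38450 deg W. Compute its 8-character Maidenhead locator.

DN59tb33

Offset from 180°W / 90°S: lon 71.61550°, lat 139.05608°.
Field (20°×10°, letters A–R): 71.61550/20 → 3 → D, 139.05608/10 → 13 → N; chars DN.
Square (2°×1°, digits 0–9): 11.61550/2 → 5, 9.05608/1 → 9; chars 59.
Subsquare (5′×2.5′, letters a–x): 1.61550/0.0833333 → 19 → t, 0.05608/0.0416667 → 1 → b; chars tb.
Extended square (30″×15″, digits 0–9): 0.03217/0.00833333 → 3, 0.01441/0.00416667 → 3; chars 33.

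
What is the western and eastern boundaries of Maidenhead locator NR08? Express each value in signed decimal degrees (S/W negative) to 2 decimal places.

80.00, 82.00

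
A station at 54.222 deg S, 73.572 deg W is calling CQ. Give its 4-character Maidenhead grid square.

FD35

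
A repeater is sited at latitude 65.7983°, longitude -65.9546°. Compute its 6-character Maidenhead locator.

FP75at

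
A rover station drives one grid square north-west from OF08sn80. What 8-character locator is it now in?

OF08sn71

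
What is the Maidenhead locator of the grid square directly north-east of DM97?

EM08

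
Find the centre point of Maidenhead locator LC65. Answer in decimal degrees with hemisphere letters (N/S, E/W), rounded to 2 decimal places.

64.50° S, 53.00° E

Field L=11, C=2: +11·20° lon, +2·10° lat → SW at lon 40°, lat -70°.
Square 6, 5: +6·2° lon, +5·1° lat → SW at lon 52°, lat -65°.
Cell spans 2° lon × 1° lat. Centre is SW corner plus half of each.
latitude 64.50° S, longitude 53.00° E.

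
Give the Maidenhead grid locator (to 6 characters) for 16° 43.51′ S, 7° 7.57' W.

IH63kg

Offset from 180°W / 90°S: lon 172.8738°, lat 73.2748°.
Field: 172.8738/20 → 8 → I, 73.2748/10 → 7 → H; chars IH.
Square: 12.8738/2 → 6, 3.2748/1 → 3; chars 63.
Subsquare: 0.8738/0.0833333 → 10 → k, 0.2748/0.0416667 → 6 → g; chars kg.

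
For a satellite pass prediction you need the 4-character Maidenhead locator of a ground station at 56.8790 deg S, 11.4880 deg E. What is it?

JD53

Offset from 180°W / 90°S: lon 191.49°, lat 33.12°.
Field (20°×10°, letters A–R): lon ⌊191.49/20⌋ = 9 → J; lat ⌊33.12/10⌋ = 3 → D.
Square (2°×1°, digits 0–9): lon ⌊11.49/2⌋ = 5; lat ⌊3.12/1⌋ = 3.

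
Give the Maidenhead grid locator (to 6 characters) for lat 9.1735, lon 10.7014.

JJ59ie

Add 180° to longitude and 90° to latitude: 190.7014, 99.1735.
Field: 190.7014/20 → 9 → J, 99.1735/10 → 9 → J; chars JJ.
Square: 10.7014/2 → 5, 9.1735/1 → 9; chars 59.
Subsquare: 0.7014/0.0833333 → 8 → i, 0.1735/0.0416667 → 4 → e; chars ie.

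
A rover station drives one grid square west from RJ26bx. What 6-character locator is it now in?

Longitude subsquare b = 1; −1 → 0 = a.
The latitude characters are unchanged.

RJ26ax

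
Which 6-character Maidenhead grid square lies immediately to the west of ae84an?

AE74xn

Longitude subsquare a = 0; −1 → -1, wraps to 23 = x, carry into square.
Longitude square 8; −1 → 7.
The latitude characters are unchanged.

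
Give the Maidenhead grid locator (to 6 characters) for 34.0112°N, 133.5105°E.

PM64sa

Offset from 180°W / 90°S: lon 313.5105°, lat 124.0112°.
Field: lon ⌊313.5105/20⌋ = 15 → P; lat ⌊124.0112/10⌋ = 12 → M.
Square: lon ⌊13.5105/2⌋ = 6; lat ⌊4.0112/1⌋ = 4.
Subsquare: lon ⌊1.5105/0.0833333⌋ = 18 → s; lat ⌊0.0112/0.0416667⌋ = 0 → a.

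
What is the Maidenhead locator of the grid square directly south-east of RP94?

Longitude square 9; +1 → 10, wraps to 0, carry into field.
Longitude field R = 17; +1 → 18, wraps to 0 = A, wrapping around the antimeridian.
Latitude square 4; −1 → 3.

AP03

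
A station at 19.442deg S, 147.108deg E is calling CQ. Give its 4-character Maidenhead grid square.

QH30

Add 180° to longitude and 90° to latitude: 327.11, 70.56.
Field: 327.11/20 → 16 → Q, 70.56/10 → 7 → H; chars QH.
Square: 7.11/2 → 3, 0.56/1 → 0; chars 30.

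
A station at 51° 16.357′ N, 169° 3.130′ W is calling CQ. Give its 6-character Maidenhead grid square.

AO51lg

Add 180° to longitude and 90° to latitude: 10.9478, 141.2726.
Field: lon ⌊10.9478/20⌋ = 0 → A; lat ⌊141.2726/10⌋ = 14 → O.
Square: lon ⌊10.9478/2⌋ = 5; lat ⌊1.2726/1⌋ = 1.
Subsquare: lon ⌊0.9478/0.0833333⌋ = 11 → l; lat ⌊0.2726/0.0416667⌋ = 6 → g.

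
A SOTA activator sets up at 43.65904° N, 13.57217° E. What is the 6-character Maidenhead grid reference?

Shift to the Maidenhead origin (180°W, 90°S): lon 193.5722, lat 133.6590.
Field: 193.5722/20 → 9 → J, 133.6590/10 → 13 → N; chars JN.
Square: 13.5722/2 → 6, 3.6590/1 → 3; chars 63.
Subsquare: 1.5722/0.0833333 → 18 → s, 0.6590/0.0416667 → 15 → p; chars sp.

JN63sp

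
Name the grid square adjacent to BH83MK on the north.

Latitude subsquare k = 10; +1 → 11 = l.
The longitude characters are unchanged.

BH83ml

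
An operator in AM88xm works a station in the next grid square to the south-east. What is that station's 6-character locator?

AM98al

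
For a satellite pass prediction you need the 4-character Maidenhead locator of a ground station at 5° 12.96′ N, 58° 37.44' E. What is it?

Shift to the Maidenhead origin (180°W, 90°S): lon 238.62, lat 95.22.
Field (20°×10°, letters A–R): lon ⌊238.62/20⌋ = 11 → L; lat ⌊95.22/10⌋ = 9 → J.
Square (2°×1°, digits 0–9): lon ⌊18.62/2⌋ = 9; lat ⌊5.22/1⌋ = 5.

LJ95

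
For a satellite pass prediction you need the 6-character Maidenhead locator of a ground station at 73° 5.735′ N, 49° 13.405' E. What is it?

LQ43oc

Shift to the Maidenhead origin (180°W, 90°S): lon 229.2234, lat 163.0956.
Field: 229.2234/20 → 11 → L, 163.0956/10 → 16 → Q; chars LQ.
Square: 9.2234/2 → 4, 3.0956/1 → 3; chars 43.
Subsquare: 1.2234/0.0833333 → 14 → o, 0.0956/0.0416667 → 2 → c; chars oc.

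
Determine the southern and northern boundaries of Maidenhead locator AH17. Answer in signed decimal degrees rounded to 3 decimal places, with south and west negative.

-13.000, -12.000

Field A=0, H=7: +0·20° lon, +7·10° lat → SW at lon -180°, lat -20°.
Square 1, 7: +1·2° lon, +7·1° lat → SW at lon -178°, lat -13°.
Cell spans 2° lon × 1° lat.
south -13.000, north -12.000.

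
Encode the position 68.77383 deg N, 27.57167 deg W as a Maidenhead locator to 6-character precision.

HP68fs

Add 180° to longitude and 90° to latitude: 152.4283, 158.7738.
Field: lon ⌊152.4283/20⌋ = 7 → H; lat ⌊158.7738/10⌋ = 15 → P.
Square: lon ⌊12.4283/2⌋ = 6; lat ⌊8.7738/1⌋ = 8.
Subsquare: lon ⌊0.4283/0.0833333⌋ = 5 → f; lat ⌊0.7738/0.0416667⌋ = 18 → s.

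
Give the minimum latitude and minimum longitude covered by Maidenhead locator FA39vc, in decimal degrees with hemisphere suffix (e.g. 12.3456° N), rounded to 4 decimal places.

80.9167° S, 72.2500° W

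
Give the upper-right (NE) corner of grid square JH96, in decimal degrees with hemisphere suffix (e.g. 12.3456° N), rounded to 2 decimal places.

13.00° S, 20.00° E

Field J=9, H=7: +9·20° lon, +7·10° lat → SW at lon 0°, lat -20°.
Square 9, 6: +9·2° lon, +6·1° lat → SW at lon 18°, lat -14°.
Cell spans 2° lon × 1° lat. NE corner is SW corner plus one full cell.
latitude 13.00° S, longitude 20.00° E.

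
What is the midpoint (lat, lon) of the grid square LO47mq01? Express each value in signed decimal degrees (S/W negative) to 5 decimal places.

Field L=11, O=14: +11·20° lon, +14·10° lat → SW at lon 40°, lat 50°.
Square 4, 7: +4·2° lon, +7·1° lat → SW at lon 48°, lat 57°.
Subsquare m=12, q=16: +12·0.0833333° lon, +16·0.0416667° lat → SW at lon 49°, lat 57.6667°.
Extended square 0, 1: +0·0.00833333° lon, +1·0.00416667° lat → SW at lon 49°, lat 57.6708°.
Cell spans 0.00833333° lon × 0.00416667° lat. Centre is SW corner plus half of each.
latitude 57.67292, longitude 49.00417.

57.67292, 49.00417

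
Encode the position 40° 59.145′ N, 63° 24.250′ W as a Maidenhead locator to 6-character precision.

FN80hx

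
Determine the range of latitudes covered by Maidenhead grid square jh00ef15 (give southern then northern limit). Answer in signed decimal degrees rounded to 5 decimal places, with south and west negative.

-19.77083, -19.76667

Field J=9, H=7: +9·20° lon, +7·10° lat → SW at lon 0°, lat -20°.
Square 0, 0: +0·2° lon, +0·1° lat → SW at lon 0°, lat -20°.
Subsquare e=4, f=5: +4·0.0833333° lon, +5·0.0416667° lat → SW at lon 0.333333°, lat -19.7917°.
Extended square 1, 5: +1·0.00833333° lon, +5·0.00416667° lat → SW at lon 0.341667°, lat -19.7708°.
Cell spans 0.00833333° lon × 0.00416667° lat.
south -19.77083, north -19.76667.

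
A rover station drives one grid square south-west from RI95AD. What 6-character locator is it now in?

RI85xc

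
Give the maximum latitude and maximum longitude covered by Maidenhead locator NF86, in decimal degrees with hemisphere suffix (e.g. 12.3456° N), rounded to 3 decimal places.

Field N=13, F=5: +13·20° lon, +5·10° lat → SW at lon 80°, lat -40°.
Square 8, 6: +8·2° lon, +6·1° lat → SW at lon 96°, lat -34°.
Cell spans 2° lon × 1° lat. NE corner is SW corner plus one full cell.
latitude 33.000° S, longitude 98.000° E.

33.000° S, 98.000° E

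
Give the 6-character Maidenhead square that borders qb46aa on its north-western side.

QB36xb

Longitude subsquare a = 0; −1 → -1, wraps to 23 = x, carry into square.
Longitude square 4; −1 → 3.
Latitude subsquare a = 0; +1 → 1 = b.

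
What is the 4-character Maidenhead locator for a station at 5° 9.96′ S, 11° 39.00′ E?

Add 180° to longitude and 90° to latitude: 191.65, 84.83.
Field: 191.65/20 → 9 → J, 84.83/10 → 8 → I; chars JI.
Square: 11.65/2 → 5, 4.83/1 → 4; chars 54.

JI54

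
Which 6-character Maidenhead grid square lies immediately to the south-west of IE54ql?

IE54pk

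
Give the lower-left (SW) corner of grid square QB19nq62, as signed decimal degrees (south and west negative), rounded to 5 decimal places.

-70.32500, 143.13333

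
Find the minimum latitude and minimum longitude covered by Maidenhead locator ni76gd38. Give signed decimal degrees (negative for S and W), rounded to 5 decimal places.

Field N=13, I=8: +13·20° lon, +8·10° lat → SW at lon 80°, lat -10°.
Square 7, 6: +7·2° lon, +6·1° lat → SW at lon 94°, lat -4°.
Subsquare g=6, d=3: +6·0.0833333° lon, +3·0.0416667° lat → SW at lon 94.5°, lat -3.875°.
Extended square 3, 8: +3·0.00833333° lon, +8·0.00416667° lat → SW at lon 94.525°, lat -3.84167°.
latitude -3.84167, longitude 94.52500.

-3.84167, 94.52500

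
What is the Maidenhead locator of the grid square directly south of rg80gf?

RG80ge

Latitude subsquare f = 5; −1 → 4 = e.
The longitude characters are unchanged.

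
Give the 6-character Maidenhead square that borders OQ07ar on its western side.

Longitude subsquare a = 0; −1 → -1, wraps to 23 = x, carry into square.
Longitude square 0; −1 → -1, wraps to 9, carry into field.
Longitude field O = 14; −1 → 13 = N.
The latitude characters are unchanged.

NQ97xr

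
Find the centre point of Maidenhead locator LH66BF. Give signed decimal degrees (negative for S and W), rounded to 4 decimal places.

-13.7708, 52.1250

Field L=11, H=7: +11·20° lon, +7·10° lat → SW at lon 40°, lat -20°.
Square 6, 6: +6·2° lon, +6·1° lat → SW at lon 52°, lat -14°.
Subsquare b=1, f=5: +1·0.0833333° lon, +5·0.0416667° lat → SW at lon 52.0833°, lat -13.7917°.
Cell spans 0.0833333° lon × 0.0416667° lat. Centre is SW corner plus half of each.
latitude -13.7708, longitude 52.1250.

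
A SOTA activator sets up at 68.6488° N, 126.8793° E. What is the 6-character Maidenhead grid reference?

Add 180° to longitude and 90° to latitude: 306.8793, 158.6488.
Field: lon ⌊306.8793/20⌋ = 15 → P; lat ⌊158.6488/10⌋ = 15 → P.
Square: lon ⌊6.8793/2⌋ = 3; lat ⌊8.6488/1⌋ = 8.
Subsquare: lon ⌊0.8793/0.0833333⌋ = 10 → k; lat ⌊0.6488/0.0416667⌋ = 15 → p.

PP38kp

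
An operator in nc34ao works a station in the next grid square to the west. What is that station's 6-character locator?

Longitude subsquare a = 0; −1 → -1, wraps to 23 = x, carry into square.
Longitude square 3; −1 → 2.
The latitude characters are unchanged.

NC24xo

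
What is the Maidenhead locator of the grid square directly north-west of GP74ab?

GP64xc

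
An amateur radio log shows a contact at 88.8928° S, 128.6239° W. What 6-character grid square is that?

CA51qc

Offset from 180°W / 90°S: lon 51.3761°, lat 1.1072°.
Field: lon ⌊51.3761/20⌋ = 2 → C; lat ⌊1.1072/10⌋ = 0 → A.
Square: lon ⌊11.3761/2⌋ = 5; lat ⌊1.1072/1⌋ = 1.
Subsquare: lon ⌊1.3761/0.0833333⌋ = 16 → q; lat ⌊0.1072/0.0416667⌋ = 2 → c.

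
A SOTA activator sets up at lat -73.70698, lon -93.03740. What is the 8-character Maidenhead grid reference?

EB36lh50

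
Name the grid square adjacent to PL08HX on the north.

PL09ha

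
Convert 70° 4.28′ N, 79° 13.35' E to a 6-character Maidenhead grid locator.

MQ90ob

Add 180° to longitude and 90° to latitude: 259.2225, 160.0713.
Field: lon ⌊259.2225/20⌋ = 12 → M; lat ⌊160.0713/10⌋ = 16 → Q.
Square: lon ⌊19.2225/2⌋ = 9; lat ⌊0.0713/1⌋ = 0.
Subsquare: lon ⌊1.2225/0.0833333⌋ = 14 → o; lat ⌊0.0713/0.0416667⌋ = 1 → b.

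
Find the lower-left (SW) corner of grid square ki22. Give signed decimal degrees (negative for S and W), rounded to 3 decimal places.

Field K=10, I=8: +10·20° lon, +8·10° lat → SW at lon 20°, lat -10°.
Square 2, 2: +2·2° lon, +2·1° lat → SW at lon 24°, lat -8°.
latitude -8.000, longitude 24.000.

-8.000, 24.000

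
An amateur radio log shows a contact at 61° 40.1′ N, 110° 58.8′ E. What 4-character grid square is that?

OP51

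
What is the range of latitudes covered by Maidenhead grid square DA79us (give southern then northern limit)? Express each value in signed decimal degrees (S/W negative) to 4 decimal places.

Field D=3, A=0: +3·20° lon, +0·10° lat → SW at lon -120°, lat -90°.
Square 7, 9: +7·2° lon, +9·1° lat → SW at lon -106°, lat -81°.
Subsquare u=20, s=18: +20·0.0833333° lon, +18·0.0416667° lat → SW at lon -104.333°, lat -80.25°.
Cell spans 0.0833333° lon × 0.0416667° lat.
south -80.2500, north -80.2083.

-80.2500, -80.2083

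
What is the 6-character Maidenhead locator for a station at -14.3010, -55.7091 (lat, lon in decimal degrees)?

GH25dq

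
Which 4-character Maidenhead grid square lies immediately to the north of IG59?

Latitude square 9; +1 → 10, wraps to 0, carry into field.
Latitude field G = 6; +1 → 7 = H.
The longitude characters are unchanged.

IH50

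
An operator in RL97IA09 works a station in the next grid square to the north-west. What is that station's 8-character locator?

Longitude extended square 0; −1 → -1, wraps to 9, carry into subsquare.
Longitude subsquare i = 8; −1 → 7 = h.
Latitude extended square 9; +1 → 10, wraps to 0, carry into subsquare.
Latitude subsquare a = 0; +1 → 1 = b.

RL97hb90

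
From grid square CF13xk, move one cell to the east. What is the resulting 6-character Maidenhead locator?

Longitude subsquare x = 23; +1 → 24, wraps to 0 = a, carry into square.
Longitude square 1; +1 → 2.
The latitude characters are unchanged.

CF23ak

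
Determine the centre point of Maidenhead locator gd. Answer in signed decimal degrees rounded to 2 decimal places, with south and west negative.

Field G=6, D=3: +6·20° lon, +3·10° lat → SW at lon -60°, lat -60°.
Cell spans 20° lon × 10° lat. Centre is SW corner plus half of each.
latitude -55.00, longitude -50.00.

-55.00, -50.00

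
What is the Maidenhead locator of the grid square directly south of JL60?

JK69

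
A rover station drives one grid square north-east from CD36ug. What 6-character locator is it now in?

Longitude subsquare u = 20; +1 → 21 = v.
Latitude subsquare g = 6; +1 → 7 = h.

CD36vh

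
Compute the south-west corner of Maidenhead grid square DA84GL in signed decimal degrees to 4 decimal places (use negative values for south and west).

Field D=3, A=0: +3·20° lon, +0·10° lat → SW at lon -120°, lat -90°.
Square 8, 4: +8·2° lon, +4·1° lat → SW at lon -104°, lat -86°.
Subsquare g=6, l=11: +6·0.0833333° lon, +11·0.0416667° lat → SW at lon -103.5°, lat -85.5417°.
latitude -85.5417, longitude -103.5000.

-85.5417, -103.5000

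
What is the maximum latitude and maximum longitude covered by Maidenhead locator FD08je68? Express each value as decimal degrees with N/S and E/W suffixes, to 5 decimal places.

Field F=5, D=3: +5·20° lon, +3·10° lat → SW at lon -80°, lat -60°.
Square 0, 8: +0·2° lon, +8·1° lat → SW at lon -80°, lat -52°.
Subsquare j=9, e=4: +9·0.0833333° lon, +4·0.0416667° lat → SW at lon -79.25°, lat -51.8333°.
Extended square 6, 8: +6·0.00833333° lon, +8·0.00416667° lat → SW at lon -79.2°, lat -51.8°.
Cell spans 0.00833333° lon × 0.00416667° lat. NE corner is SW corner plus one full cell.
latitude 51.79583° S, longitude 79.19167° W.

51.79583° S, 79.19167° W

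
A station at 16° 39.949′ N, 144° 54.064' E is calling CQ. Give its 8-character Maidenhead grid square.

Shift to the Maidenhead origin (180°W, 90°S): lon 324.90107, lat 106.66582.
Field: 324.90107/20 → 16 → Q, 106.66582/10 → 10 → K; chars QK.
Square: 4.90107/2 → 2, 6.66582/1 → 6; chars 26.
Subsquare: 0.90107/0.0833333 → 10 → k, 0.66582/0.0416667 → 15 → p; chars kp.
Extended square: 0.06773/0.00833333 → 8, 0.04082/0.00416667 → 9; chars 89.

QK26kp89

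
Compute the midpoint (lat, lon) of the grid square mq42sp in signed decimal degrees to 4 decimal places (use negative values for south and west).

Field M=12, Q=16: +12·20° lon, +16·10° lat → SW at lon 60°, lat 70°.
Square 4, 2: +4·2° lon, +2·1° lat → SW at lon 68°, lat 72°.
Subsquare s=18, p=15: +18·0.0833333° lon, +15·0.0416667° lat → SW at lon 69.5°, lat 72.625°.
Cell spans 0.0833333° lon × 0.0416667° lat. Centre is SW corner plus half of each.
latitude 72.6458, longitude 69.5417.

72.6458, 69.5417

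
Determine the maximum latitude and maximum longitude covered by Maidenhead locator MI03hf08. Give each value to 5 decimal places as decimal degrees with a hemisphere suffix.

Field M=12, I=8: +12·20° lon, +8·10° lat → SW at lon 60°, lat -10°.
Square 0, 3: +0·2° lon, +3·1° lat → SW at lon 60°, lat -7°.
Subsquare h=7, f=5: +7·0.0833333° lon, +5·0.0416667° lat → SW at lon 60.5833°, lat -6.79167°.
Extended square 0, 8: +0·0.00833333° lon, +8·0.00416667° lat → SW at lon 60.5833°, lat -6.75833°.
Cell spans 0.00833333° lon × 0.00416667° lat. NE corner is SW corner plus one full cell.
latitude 6.75417° S, longitude 60.59167° E.

6.75417° S, 60.59167° E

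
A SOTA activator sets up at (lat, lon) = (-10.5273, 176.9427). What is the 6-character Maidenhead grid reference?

RH89ll

Offset from 180°W / 90°S: lon 356.9427°, lat 79.4727°.
Field: 356.9427/20 → 17 → R, 79.4727/10 → 7 → H; chars RH.
Square: 16.9427/2 → 8, 9.4727/1 → 9; chars 89.
Subsquare: 0.9427/0.0833333 → 11 → l, 0.4727/0.0416667 → 11 → l; chars ll.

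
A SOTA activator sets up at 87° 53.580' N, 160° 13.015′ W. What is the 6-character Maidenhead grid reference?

Offset from 180°W / 90°S: lon 19.7831°, lat 177.8930°.
Field: 19.7831/20 → 0 → A, 177.8930/10 → 17 → R; chars AR.
Square: 19.7831/2 → 9, 7.8930/1 → 7; chars 97.
Subsquare: 1.7831/0.0833333 → 21 → v, 0.8930/0.0416667 → 21 → v; chars vv.

AR97vv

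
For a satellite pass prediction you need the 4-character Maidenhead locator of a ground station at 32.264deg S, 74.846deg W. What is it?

FF27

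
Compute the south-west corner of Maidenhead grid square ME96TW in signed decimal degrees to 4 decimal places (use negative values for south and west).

-43.0833, 79.5833

Field M=12, E=4: +12·20° lon, +4·10° lat → SW at lon 60°, lat -50°.
Square 9, 6: +9·2° lon, +6·1° lat → SW at lon 78°, lat -44°.
Subsquare t=19, w=22: +19·0.0833333° lon, +22·0.0416667° lat → SW at lon 79.5833°, lat -43.0833°.
latitude -43.0833, longitude 79.5833.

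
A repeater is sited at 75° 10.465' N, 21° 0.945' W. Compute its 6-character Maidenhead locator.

HQ95le

Offset from 180°W / 90°S: lon 158.9843°, lat 165.1744°.
Field: 158.9843/20 → 7 → H, 165.1744/10 → 16 → Q; chars HQ.
Square: 18.9843/2 → 9, 5.1744/1 → 5; chars 95.
Subsquare: 0.9843/0.0833333 → 11 → l, 0.1744/0.0416667 → 4 → e; chars le.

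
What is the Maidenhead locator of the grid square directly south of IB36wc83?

IB36wc82

Latitude extended square 3; −1 → 2.
The longitude characters are unchanged.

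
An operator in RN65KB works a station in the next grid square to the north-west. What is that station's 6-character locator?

RN65jc

Longitude subsquare k = 10; −1 → 9 = j.
Latitude subsquare b = 1; +1 → 2 = c.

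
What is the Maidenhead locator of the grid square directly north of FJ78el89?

FJ78em80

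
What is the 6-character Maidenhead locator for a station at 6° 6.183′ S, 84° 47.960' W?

EI73ov

Shift to the Maidenhead origin (180°W, 90°S): lon 95.2007, lat 83.8970.
Field: 95.2007/20 → 4 → E, 83.8970/10 → 8 → I; chars EI.
Square: 15.2007/2 → 7, 3.8970/1 → 3; chars 73.
Subsquare: 1.2007/0.0833333 → 14 → o, 0.8970/0.0416667 → 21 → v; chars ov.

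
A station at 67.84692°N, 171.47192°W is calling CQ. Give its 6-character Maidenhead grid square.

AP47gu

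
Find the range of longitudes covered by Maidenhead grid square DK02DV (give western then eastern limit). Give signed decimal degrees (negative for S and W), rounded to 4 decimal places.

Field D=3, K=10: +3·20° lon, +10·10° lat → SW at lon -120°, lat 10°.
Square 0, 2: +0·2° lon, +2·1° lat → SW at lon -120°, lat 12°.
Subsquare d=3, v=21: +3·0.0833333° lon, +21·0.0416667° lat → SW at lon -119.75°, lat 12.875°.
Cell spans 0.0833333° lon × 0.0416667° lat.
west -119.7500, east -119.6667.

-119.7500, -119.6667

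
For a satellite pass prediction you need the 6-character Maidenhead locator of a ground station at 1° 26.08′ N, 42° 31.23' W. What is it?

GJ81rk

Offset from 180°W / 90°S: lon 137.4795°, lat 91.4347°.
Field (20°×10°, letters A–R): 137.4795/20 → 6 → G, 91.4347/10 → 9 → J; chars GJ.
Square (2°×1°, digits 0–9): 17.4795/2 → 8, 1.4347/1 → 1; chars 81.
Subsquare (5′×2.5′, letters a–x): 1.4795/0.0833333 → 17 → r, 0.4347/0.0416667 → 10 → k; chars rk.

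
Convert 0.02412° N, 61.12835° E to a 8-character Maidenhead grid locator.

MJ00na55

Shift to the Maidenhead origin (180°W, 90°S): lon 241.12835, lat 90.02412.
Field (20°×10°, letters A–R): 241.12835/20 → 12 → M, 90.02412/10 → 9 → J; chars MJ.
Square (2°×1°, digits 0–9): 1.12835/2 → 0, 0.02412/1 → 0; chars 00.
Subsquare (5′×2.5′, letters a–x): 1.12835/0.0833333 → 13 → n, 0.02412/0.0416667 → 0 → a; chars na.
Extended square (30″×15″, digits 0–9): 0.04502/0.00833333 → 5, 0.02412/0.00416667 → 5; chars 55.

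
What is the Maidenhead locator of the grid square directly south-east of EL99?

Longitude square 9; +1 → 10, wraps to 0, carry into field.
Longitude field E = 4; +1 → 5 = F.
Latitude square 9; −1 → 8.

FL08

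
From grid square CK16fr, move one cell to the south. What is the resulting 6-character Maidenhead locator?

Latitude subsquare r = 17; −1 → 16 = q.
The longitude characters are unchanged.

CK16fq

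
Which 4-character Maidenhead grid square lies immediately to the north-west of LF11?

LF02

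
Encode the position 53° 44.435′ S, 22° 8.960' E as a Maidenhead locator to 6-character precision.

Add 180° to longitude and 90° to latitude: 202.1493, 36.2594.
Field: lon ⌊202.1493/20⌋ = 10 → K; lat ⌊36.2594/10⌋ = 3 → D.
Square: lon ⌊2.1493/2⌋ = 1; lat ⌊6.2594/1⌋ = 6.
Subsquare: lon ⌊0.1493/0.0833333⌋ = 1 → b; lat ⌊0.2594/0.0416667⌋ = 6 → g.

KD16bg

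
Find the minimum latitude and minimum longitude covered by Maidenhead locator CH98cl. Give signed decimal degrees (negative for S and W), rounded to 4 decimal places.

-11.5417, -121.8333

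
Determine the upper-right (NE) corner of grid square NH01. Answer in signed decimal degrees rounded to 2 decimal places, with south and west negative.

-18.00, 82.00

Field N=13, H=7: +13·20° lon, +7·10° lat → SW at lon 80°, lat -20°.
Square 0, 1: +0·2° lon, +1·1° lat → SW at lon 80°, lat -19°.
Cell spans 2° lon × 1° lat. NE corner is SW corner plus one full cell.
latitude -18.00, longitude 82.00.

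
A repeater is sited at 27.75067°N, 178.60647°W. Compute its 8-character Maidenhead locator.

AL07qs70

Offset from 180°W / 90°S: lon 1.39353°, lat 117.75067°.
Field (20°×10°, letters A–R): lon ⌊1.39353/20⌋ = 0 → A; lat ⌊117.75067/10⌋ = 11 → L.
Square (2°×1°, digits 0–9): lon ⌊1.39353/2⌋ = 0; lat ⌊7.75067/1⌋ = 7.
Subsquare (5′×2.5′, letters a–x): lon ⌊1.39353/0.0833333⌋ = 16 → q; lat ⌊0.75067/0.0416667⌋ = 18 → s.
Extended square (30″×15″, digits 0–9): lon ⌊0.06020/0.00833333⌋ = 7; lat ⌊0.00067/0.00416667⌋ = 0.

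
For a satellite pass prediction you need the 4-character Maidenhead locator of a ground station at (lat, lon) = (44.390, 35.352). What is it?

KN74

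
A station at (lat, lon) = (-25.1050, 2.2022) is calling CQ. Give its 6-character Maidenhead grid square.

JG14cv

Offset from 180°W / 90°S: lon 182.2022°, lat 64.8950°.
Field: lon ⌊182.2022/20⌋ = 9 → J; lat ⌊64.8950/10⌋ = 6 → G.
Square: lon ⌊2.2022/2⌋ = 1; lat ⌊4.8950/1⌋ = 4.
Subsquare: lon ⌊0.2022/0.0833333⌋ = 2 → c; lat ⌊0.8950/0.0416667⌋ = 21 → v.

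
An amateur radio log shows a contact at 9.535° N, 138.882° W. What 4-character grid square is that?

CJ09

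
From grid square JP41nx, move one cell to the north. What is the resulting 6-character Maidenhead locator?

Latitude subsquare x = 23; +1 → 24, wraps to 0 = a, carry into square.
Latitude square 1; +1 → 2.
The longitude characters are unchanged.

JP42na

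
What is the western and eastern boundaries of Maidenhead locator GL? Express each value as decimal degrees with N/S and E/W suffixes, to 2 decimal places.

60.00° W, 40.00° W

Field G=6, L=11: +6·20° lon, +11·10° lat → SW at lon -60°, lat 20°.
Cell spans 20° lon × 10° lat.
west 60.00° W, east 40.00° W.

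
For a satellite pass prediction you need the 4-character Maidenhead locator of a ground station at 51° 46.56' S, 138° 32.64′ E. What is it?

Shift to the Maidenhead origin (180°W, 90°S): lon 318.54, lat 38.22.
Field: lon ⌊318.54/20⌋ = 15 → P; lat ⌊38.22/10⌋ = 3 → D.
Square: lon ⌊18.54/2⌋ = 9; lat ⌊8.22/1⌋ = 8.

PD98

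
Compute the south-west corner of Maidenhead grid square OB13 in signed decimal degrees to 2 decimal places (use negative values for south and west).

-77.00, 102.00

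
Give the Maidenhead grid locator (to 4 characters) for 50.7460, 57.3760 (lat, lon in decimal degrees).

LO80

Shift to the Maidenhead origin (180°W, 90°S): lon 237.38, lat 140.75.
Field: 237.38/20 → 11 → L, 140.75/10 → 14 → O; chars LO.
Square: 17.38/2 → 8, 0.75/1 → 0; chars 80.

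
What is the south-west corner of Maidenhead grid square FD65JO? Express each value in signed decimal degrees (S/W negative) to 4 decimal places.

-54.4167, -67.2500

Field F=5, D=3: +5·20° lon, +3·10° lat → SW at lon -80°, lat -60°.
Square 6, 5: +6·2° lon, +5·1° lat → SW at lon -68°, lat -55°.
Subsquare j=9, o=14: +9·0.0833333° lon, +14·0.0416667° lat → SW at lon -67.25°, lat -54.4167°.
latitude -54.4167, longitude -67.2500.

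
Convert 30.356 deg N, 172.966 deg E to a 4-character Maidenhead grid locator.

RM60

Add 180° to longitude and 90° to latitude: 352.97, 120.36.
Field: lon ⌊352.97/20⌋ = 17 → R; lat ⌊120.36/10⌋ = 12 → M.
Square: lon ⌊12.97/2⌋ = 6; lat ⌊0.36/1⌋ = 0.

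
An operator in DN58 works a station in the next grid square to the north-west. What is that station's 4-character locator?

DN49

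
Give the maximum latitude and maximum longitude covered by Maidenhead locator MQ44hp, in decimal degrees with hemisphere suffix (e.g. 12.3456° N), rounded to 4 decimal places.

Field M=12, Q=16: +12·20° lon, +16·10° lat → SW at lon 60°, lat 70°.
Square 4, 4: +4·2° lon, +4·1° lat → SW at lon 68°, lat 74°.
Subsquare h=7, p=15: +7·0.0833333° lon, +15·0.0416667° lat → SW at lon 68.5833°, lat 74.625°.
Cell spans 0.0833333° lon × 0.0416667° lat. NE corner is SW corner plus one full cell.
latitude 74.6667° N, longitude 68.6667° E.

74.6667° N, 68.6667° E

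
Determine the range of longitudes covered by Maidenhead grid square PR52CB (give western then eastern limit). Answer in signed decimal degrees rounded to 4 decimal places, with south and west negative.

130.1667, 130.2500

Field P=15, R=17: +15·20° lon, +17·10° lat → SW at lon 120°, lat 80°.
Square 5, 2: +5·2° lon, +2·1° lat → SW at lon 130°, lat 82°.
Subsquare c=2, b=1: +2·0.0833333° lon, +1·0.0416667° lat → SW at lon 130.167°, lat 82.0417°.
Cell spans 0.0833333° lon × 0.0416667° lat.
west 130.1667, east 130.2500.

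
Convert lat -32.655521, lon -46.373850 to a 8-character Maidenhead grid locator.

Add 180° to longitude and 90° to latitude: 133.62615, 57.34448.
Field: 133.62615/20 → 6 → G, 57.34448/10 → 5 → F; chars GF.
Square: 13.62615/2 → 6, 7.34448/1 → 7; chars 67.
Subsquare: 1.62615/0.0833333 → 19 → t, 0.34448/0.0416667 → 8 → i; chars ti.
Extended square: 0.04282/0.00833333 → 5, 0.01115/0.00416667 → 2; chars 52.

GF67ti52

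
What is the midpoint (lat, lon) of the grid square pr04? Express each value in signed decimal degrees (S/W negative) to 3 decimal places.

Field P=15, R=17: +15·20° lon, +17·10° lat → SW at lon 120°, lat 80°.
Square 0, 4: +0·2° lon, +4·1° lat → SW at lon 120°, lat 84°.
Cell spans 2° lon × 1° lat. Centre is SW corner plus half of each.
latitude 84.500, longitude 121.000.

84.500, 121.000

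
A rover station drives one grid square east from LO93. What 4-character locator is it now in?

Longitude square 9; +1 → 10, wraps to 0, carry into field.
Longitude field L = 11; +1 → 12 = M.
The latitude characters are unchanged.

MO03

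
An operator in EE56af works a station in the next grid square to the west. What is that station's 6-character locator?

Longitude subsquare a = 0; −1 → -1, wraps to 23 = x, carry into square.
Longitude square 5; −1 → 4.
The latitude characters are unchanged.

EE46xf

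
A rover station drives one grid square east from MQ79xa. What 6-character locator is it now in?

Longitude subsquare x = 23; +1 → 24, wraps to 0 = a, carry into square.
Longitude square 7; +1 → 8.
The latitude characters are unchanged.

MQ89aa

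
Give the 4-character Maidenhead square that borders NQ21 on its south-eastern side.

NQ30

Longitude square 2; +1 → 3.
Latitude square 1; −1 → 0.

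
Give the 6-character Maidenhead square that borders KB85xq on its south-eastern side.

KB95ap

Longitude subsquare x = 23; +1 → 24, wraps to 0 = a, carry into square.
Longitude square 8; +1 → 9.
Latitude subsquare q = 16; −1 → 15 = p.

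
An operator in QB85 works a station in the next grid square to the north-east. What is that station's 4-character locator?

QB96

Longitude square 8; +1 → 9.
Latitude square 5; +1 → 6.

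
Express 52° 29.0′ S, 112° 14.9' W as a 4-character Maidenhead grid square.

DD37

Offset from 180°W / 90°S: lon 67.75°, lat 37.52°.
Field (20°×10°, letters A–R): lon ⌊67.75/20⌋ = 3 → D; lat ⌊37.52/10⌋ = 3 → D.
Square (2°×1°, digits 0–9): lon ⌊7.75/2⌋ = 3; lat ⌊7.52/1⌋ = 7.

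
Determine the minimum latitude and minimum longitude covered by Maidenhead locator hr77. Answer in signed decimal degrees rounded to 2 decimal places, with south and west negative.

Field H=7, R=17: +7·20° lon, +17·10° lat → SW at lon -40°, lat 80°.
Square 7, 7: +7·2° lon, +7·1° lat → SW at lon -26°, lat 87°.
latitude 87.00, longitude -26.00.

87.00, -26.00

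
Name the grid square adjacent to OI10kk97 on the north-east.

OI10lk08

Longitude extended square 9; +1 → 10, wraps to 0, carry into subsquare.
Longitude subsquare k = 10; +1 → 11 = l.
Latitude extended square 7; +1 → 8.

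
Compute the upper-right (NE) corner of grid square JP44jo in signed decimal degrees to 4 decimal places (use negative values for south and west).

Field J=9, P=15: +9·20° lon, +15·10° lat → SW at lon 0°, lat 60°.
Square 4, 4: +4·2° lon, +4·1° lat → SW at lon 8°, lat 64°.
Subsquare j=9, o=14: +9·0.0833333° lon, +14·0.0416667° lat → SW at lon 8.75°, lat 64.5833°.
Cell spans 0.0833333° lon × 0.0416667° lat. NE corner is SW corner plus one full cell.
latitude 64.6250, longitude 8.8333.

64.6250, 8.8333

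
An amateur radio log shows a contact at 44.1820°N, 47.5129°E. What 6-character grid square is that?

LN34se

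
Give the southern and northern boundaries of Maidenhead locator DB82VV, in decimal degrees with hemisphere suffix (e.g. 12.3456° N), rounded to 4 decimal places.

Field D=3, B=1: +3·20° lon, +1·10° lat → SW at lon -120°, lat -80°.
Square 8, 2: +8·2° lon, +2·1° lat → SW at lon -104°, lat -78°.
Subsquare v=21, v=21: +21·0.0833333° lon, +21·0.0416667° lat → SW at lon -102.25°, lat -77.125°.
Cell spans 0.0833333° lon × 0.0416667° lat.
south 77.1250° S, north 77.0833° S.

77.1250° S, 77.0833° S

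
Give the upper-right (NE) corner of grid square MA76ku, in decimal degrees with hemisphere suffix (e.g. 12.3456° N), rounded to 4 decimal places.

83.1250° S, 74.9167° E

Field M=12, A=0: +12·20° lon, +0·10° lat → SW at lon 60°, lat -90°.
Square 7, 6: +7·2° lon, +6·1° lat → SW at lon 74°, lat -84°.
Subsquare k=10, u=20: +10·0.0833333° lon, +20·0.0416667° lat → SW at lon 74.8333°, lat -83.1667°.
Cell spans 0.0833333° lon × 0.0416667° lat. NE corner is SW corner plus one full cell.
latitude 83.1250° S, longitude 74.9167° E.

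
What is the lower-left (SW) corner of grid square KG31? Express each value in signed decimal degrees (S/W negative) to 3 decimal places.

-29.000, 26.000

Field K=10, G=6: +10·20° lon, +6·10° lat → SW at lon 20°, lat -30°.
Square 3, 1: +3·2° lon, +1·1° lat → SW at lon 26°, lat -29°.
latitude -29.000, longitude 26.000.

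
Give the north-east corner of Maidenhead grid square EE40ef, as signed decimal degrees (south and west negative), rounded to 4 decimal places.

-49.7500, -91.5833

Field E=4, E=4: +4·20° lon, +4·10° lat → SW at lon -100°, lat -50°.
Square 4, 0: +4·2° lon, +0·1° lat → SW at lon -92°, lat -50°.
Subsquare e=4, f=5: +4·0.0833333° lon, +5·0.0416667° lat → SW at lon -91.6667°, lat -49.7917°.
Cell spans 0.0833333° lon × 0.0416667° lat. NE corner is SW corner plus one full cell.
latitude -49.7500, longitude -91.5833.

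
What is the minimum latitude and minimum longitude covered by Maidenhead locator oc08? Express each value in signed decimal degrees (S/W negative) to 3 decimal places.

-62.000, 100.000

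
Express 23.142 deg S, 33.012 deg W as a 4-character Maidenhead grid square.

HG36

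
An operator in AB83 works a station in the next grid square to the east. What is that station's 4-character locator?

Longitude square 8; +1 → 9.
The latitude characters are unchanged.

AB93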